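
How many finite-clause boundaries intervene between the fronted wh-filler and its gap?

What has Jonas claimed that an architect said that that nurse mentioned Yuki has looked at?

"what" is extracted from the PP object of "looked".
Boundaries crossed, outermost first: [that], [that], [Ø] — 3 in total.

3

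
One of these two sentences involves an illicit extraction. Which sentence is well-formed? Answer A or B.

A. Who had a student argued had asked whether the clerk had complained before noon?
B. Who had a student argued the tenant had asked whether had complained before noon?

A

In B, the wh-phrase is extracted from inside a wh-island (introduced by "whether"), which blocks movement.
In A, the extraction path crosses only that-complement boundaries, which are transparent.
So A is grammatical.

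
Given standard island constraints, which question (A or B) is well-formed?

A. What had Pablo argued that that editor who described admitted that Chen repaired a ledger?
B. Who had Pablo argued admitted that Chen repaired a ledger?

B

In A, the wh-phrase is extracted from inside a complex-NP island (relative clause) (introduced by "who"), which blocks movement.
In B, the extraction path crosses only that-complement boundaries, which are transparent.
So B is grammatical.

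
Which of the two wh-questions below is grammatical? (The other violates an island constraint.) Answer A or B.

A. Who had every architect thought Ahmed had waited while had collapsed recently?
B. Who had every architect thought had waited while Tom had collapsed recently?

B

In A, the wh-phrase is extracted from inside an adjunct island (introduced by "while"), which blocks movement.
In B, the extraction path crosses only that-complement boundaries, which are transparent.
So B is grammatical.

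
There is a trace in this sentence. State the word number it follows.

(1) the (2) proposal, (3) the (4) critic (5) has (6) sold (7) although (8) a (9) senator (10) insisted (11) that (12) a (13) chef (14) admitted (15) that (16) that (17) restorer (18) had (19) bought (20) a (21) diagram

The displaced element is "the proposal" (word 2).
It functions as the direct object of "sold", so the gap sits immediately after word 6 ("sold").
Base order: The critic has sold the proposal although a senator insisted that a chef admitted that that restorer had bought a diagram.

6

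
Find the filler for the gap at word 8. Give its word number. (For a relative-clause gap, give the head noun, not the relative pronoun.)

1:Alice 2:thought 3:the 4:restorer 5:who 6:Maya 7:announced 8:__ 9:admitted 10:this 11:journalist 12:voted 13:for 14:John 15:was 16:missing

4

The gap at 8 is the subject of "admitted", inside a relative clause.
The relative pronoun is "who" (word 5); it is bound by the head noun immediately before it.
Its filler is the head noun "restorer", at word 4.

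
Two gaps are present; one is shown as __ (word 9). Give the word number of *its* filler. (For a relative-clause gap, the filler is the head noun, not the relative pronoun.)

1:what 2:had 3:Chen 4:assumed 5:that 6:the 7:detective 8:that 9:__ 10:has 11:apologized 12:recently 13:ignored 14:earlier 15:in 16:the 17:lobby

The marked gap is inside the relative clause, the subject of "apologized".
Its filler is the head noun "detective" (via "that"), at word 7.
(The other dependency links word 1 to a gap after word 13.)

7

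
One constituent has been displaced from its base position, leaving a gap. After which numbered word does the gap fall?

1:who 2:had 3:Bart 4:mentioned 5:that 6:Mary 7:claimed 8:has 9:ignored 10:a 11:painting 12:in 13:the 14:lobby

The displaced element is "who" (word 1).
It is linked across 2 clause boundaries (that → Ø).
It functions as the subject of "ignored", so the gap sits immediately after word 7 ("claimed").
Base order: Bart had mentioned that Mary claimed that who has ignored a painting in the lobby.

7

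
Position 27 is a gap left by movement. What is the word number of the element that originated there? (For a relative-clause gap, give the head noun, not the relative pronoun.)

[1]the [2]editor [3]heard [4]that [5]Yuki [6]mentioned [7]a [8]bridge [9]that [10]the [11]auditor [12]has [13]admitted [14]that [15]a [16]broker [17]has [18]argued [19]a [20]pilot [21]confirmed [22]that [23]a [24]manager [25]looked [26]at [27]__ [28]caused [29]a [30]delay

8

The gap at 27 is the prepositional object of "looked", inside a relative clause.
The relative pronoun is "that" (word 9); it is bound by the head noun immediately before it.
Its filler is the head noun "bridge", at word 8.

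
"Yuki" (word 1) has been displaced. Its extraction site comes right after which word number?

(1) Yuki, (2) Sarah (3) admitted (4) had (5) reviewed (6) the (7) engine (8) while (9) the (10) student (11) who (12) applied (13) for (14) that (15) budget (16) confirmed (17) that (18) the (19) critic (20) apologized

The displaced element is "Yuki" (word 1).
It is linked across 1 clause boundary (Ø).
It functions as the subject of "reviewed", so the gap sits immediately after word 3 ("admitted").
Base order: Sarah admitted Yuki had reviewed the engine while the student who applied for that budget confirmed that the critic apologized.

3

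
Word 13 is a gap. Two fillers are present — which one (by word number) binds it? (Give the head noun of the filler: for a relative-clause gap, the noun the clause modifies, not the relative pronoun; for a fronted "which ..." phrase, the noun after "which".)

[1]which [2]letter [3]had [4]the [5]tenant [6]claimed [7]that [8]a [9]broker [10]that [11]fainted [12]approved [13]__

The marked gap is the direct object of "approved".
Its filler is the fronted wh-phrase "which letter", at word 2.
(The other dependency links word 9 to a gap after word 10.)

2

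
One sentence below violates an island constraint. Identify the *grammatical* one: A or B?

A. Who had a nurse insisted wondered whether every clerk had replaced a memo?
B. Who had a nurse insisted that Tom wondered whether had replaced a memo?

A

In B, the wh-phrase is extracted from inside a wh-island (introduced by "whether"), which blocks movement.
In A, the extraction path crosses only that-complement boundaries, which are transparent.
So A is grammatical.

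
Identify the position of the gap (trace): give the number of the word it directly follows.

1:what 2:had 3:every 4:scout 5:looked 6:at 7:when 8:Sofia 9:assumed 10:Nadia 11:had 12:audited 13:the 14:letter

6

The displaced element is "what" (word 1).
It functions as the object of the preposition "at" of "looked", so the gap sits immediately after word 6 ("at").
Base order: Every scout had looked at what when Sofia assumed Nadia had audited the letter.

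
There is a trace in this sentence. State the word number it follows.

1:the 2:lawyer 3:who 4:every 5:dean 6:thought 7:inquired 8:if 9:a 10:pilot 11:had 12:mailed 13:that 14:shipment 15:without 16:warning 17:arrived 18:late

The displaced element is "the lawyer" (word 2).
It is linked across 1 clause boundary (Ø).
It functions as the subject of "inquired", so the gap sits immediately after word 6 ("thought").
Base order: Every dean thought that the lawyer inquired if a pilot had mailed that shipment without warning.

6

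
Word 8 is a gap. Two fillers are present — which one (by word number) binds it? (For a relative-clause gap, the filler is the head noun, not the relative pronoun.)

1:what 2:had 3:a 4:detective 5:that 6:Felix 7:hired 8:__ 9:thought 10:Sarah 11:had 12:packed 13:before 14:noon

The marked gap is inside the relative clause, the direct object of "hired".
Its filler is the head noun "detective" (via "that"), at word 4.
(The other dependency links word 1 to a gap after word 12.)

4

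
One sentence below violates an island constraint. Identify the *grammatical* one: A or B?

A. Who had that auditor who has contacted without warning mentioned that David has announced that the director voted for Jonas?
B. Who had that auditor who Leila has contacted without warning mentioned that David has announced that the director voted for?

B

In A, the wh-phrase is extracted from inside a complex-NP island (relative clause) (introduced by "who"), which blocks movement.
In B, the extraction path crosses only that-complement boundaries, which are transparent.
So B is grammatical.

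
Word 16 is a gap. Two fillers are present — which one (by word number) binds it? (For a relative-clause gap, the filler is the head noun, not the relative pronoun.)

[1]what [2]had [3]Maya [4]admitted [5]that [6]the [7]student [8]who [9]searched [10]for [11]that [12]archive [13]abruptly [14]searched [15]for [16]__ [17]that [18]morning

1

The marked gap is the object of the preposition "for" of "searched".
Its filler is the fronted wh-phrase "what", at word 1.
(The other dependency links word 7 to a gap after word 8.)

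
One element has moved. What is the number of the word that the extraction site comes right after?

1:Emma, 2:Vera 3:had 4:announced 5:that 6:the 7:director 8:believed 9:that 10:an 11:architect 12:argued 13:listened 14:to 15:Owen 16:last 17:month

12

The displaced element is "Emma" (word 1).
It is linked across 3 clause boundaries (that → that → Ø).
It functions as the subject of "listened", so the gap sits immediately after word 12 ("argued").
Base order: Vera had announced that the director believed that an architect argued that Emma listened to Owen last month.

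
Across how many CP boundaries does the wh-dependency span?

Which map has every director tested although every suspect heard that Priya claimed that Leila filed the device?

0

"which map" originates inside the matrix clause — no clause boundary is crossed.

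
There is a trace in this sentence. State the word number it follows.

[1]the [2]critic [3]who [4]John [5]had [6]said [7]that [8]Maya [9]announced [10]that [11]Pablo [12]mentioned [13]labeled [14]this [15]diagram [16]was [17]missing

12

The displaced element is "the critic" (word 2).
It is linked across 3 clause boundaries (that → that → Ø).
It functions as the subject of "labeled", so the gap sits immediately after word 12 ("mentioned").
Base order: John had said that Maya announced that Pablo mentioned that the critic labeled this diagram.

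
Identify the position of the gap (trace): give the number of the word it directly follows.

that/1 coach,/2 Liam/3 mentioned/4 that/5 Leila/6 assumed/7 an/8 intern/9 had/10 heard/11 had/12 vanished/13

11

The displaced element is "that coach" (word 2).
It is linked across 3 clause boundaries (that → Ø → Ø).
It functions as the subject of "vanished", so the gap sits immediately after word 11 ("heard").
Base order: Liam mentioned that Leila assumed an intern had heard that coach had vanished.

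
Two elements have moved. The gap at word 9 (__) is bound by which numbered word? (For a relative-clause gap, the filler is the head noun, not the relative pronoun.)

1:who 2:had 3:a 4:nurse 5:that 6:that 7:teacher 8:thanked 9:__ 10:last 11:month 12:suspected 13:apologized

The marked gap is inside the relative clause, the direct object of "thanked".
Its filler is the head noun "nurse" (via "that"), at word 4.
(The other dependency links word 1 to a gap after word 12.)

4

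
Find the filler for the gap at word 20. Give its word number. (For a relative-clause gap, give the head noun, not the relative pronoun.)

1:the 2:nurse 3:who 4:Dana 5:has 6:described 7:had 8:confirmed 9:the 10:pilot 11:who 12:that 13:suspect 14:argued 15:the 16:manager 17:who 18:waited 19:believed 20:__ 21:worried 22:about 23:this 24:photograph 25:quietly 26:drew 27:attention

10

The gap at 20 is the subject of "worried", inside a relative clause.
The relative pronoun is "who" (word 11); it is bound by the head noun immediately before it.
Its filler is the head noun "pilot", at word 10.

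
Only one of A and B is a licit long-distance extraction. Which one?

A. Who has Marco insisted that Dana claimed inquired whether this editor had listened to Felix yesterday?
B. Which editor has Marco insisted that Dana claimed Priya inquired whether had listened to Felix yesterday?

A

In B, the wh-phrase is extracted from inside a wh-island (introduced by "whether"), which blocks movement.
In A, the extraction path crosses only that-complement boundaries, which are transparent.
So A is grammatical.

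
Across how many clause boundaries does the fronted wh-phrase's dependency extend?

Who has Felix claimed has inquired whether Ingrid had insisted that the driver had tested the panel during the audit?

1

"who" is extracted from the subject of "inquired".
Boundaries crossed, outermost first: [Ø] — 1 in total.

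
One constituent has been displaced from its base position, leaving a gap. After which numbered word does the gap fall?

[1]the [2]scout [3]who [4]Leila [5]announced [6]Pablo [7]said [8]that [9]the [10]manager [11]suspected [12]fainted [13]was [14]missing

The displaced element is "the scout" (word 2).
It is linked across 3 clause boundaries (Ø → that → Ø).
It functions as the subject of "fainted", so the gap sits immediately after word 11 ("suspected").
Base order: Leila announced Pablo said that the manager suspected that the scout fainted.

11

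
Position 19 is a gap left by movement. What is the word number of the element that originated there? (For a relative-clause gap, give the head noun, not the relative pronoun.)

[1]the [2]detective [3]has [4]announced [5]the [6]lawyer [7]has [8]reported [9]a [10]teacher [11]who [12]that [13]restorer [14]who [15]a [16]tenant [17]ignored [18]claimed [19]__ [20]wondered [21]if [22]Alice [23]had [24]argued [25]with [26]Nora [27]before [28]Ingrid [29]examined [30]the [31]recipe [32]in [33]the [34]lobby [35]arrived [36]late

10

The gap at 19 is the subject of "wondered", inside a relative clause.
The relative pronoun is "who" (word 11); it is bound by the head noun immediately before it.
Its filler is the head noun "teacher", at word 10.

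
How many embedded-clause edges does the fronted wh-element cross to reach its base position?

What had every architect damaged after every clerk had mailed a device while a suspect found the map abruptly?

"what" originates inside the matrix clause — no clause boundary is crossed.

0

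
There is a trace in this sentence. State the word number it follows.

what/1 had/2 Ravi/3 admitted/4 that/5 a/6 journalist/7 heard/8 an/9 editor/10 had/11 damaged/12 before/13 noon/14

The displaced element is "what" (word 1).
It is linked across 2 clause boundaries (that → Ø).
It functions as the direct object of "damaged", so the gap sits immediately after word 12 ("damaged").
Base order: Ravi had admitted that a journalist heard an editor had damaged what before noon.

12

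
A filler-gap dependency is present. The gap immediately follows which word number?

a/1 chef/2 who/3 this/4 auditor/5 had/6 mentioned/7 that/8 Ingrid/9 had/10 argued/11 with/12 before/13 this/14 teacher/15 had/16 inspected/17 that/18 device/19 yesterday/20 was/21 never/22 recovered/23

12

The displaced element is "a chef" (word 2).
It is linked across 1 clause boundary (that).
It functions as the object of the preposition "with" of "argued", so the gap sits immediately after word 12 ("with").
Base order: This auditor had mentioned that Ingrid had argued with a chef before this teacher had inspected that device yesterday.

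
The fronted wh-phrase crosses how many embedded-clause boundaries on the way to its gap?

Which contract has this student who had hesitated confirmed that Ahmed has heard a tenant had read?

2

"which contract" is extracted from the object of "read".
Boundaries crossed, outermost first: [that], [Ø] — 2 in total.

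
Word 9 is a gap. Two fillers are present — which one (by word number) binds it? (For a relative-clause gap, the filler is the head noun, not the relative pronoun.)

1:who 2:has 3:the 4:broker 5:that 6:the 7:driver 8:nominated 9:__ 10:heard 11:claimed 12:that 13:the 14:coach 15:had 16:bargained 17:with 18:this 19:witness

4

The marked gap is inside the relative clause, the direct object of "nominated".
Its filler is the head noun "broker" (via "that"), at word 4.
(The other dependency links word 1 to a gap after word 10.)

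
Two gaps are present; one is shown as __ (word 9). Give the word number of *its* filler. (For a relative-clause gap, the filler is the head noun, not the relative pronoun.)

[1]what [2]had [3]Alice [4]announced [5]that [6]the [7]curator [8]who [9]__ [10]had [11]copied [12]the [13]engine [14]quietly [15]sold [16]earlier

7

The marked gap is inside the relative clause, the subject of "copied".
Its filler is the head noun "curator" (via "who"), at word 7.
(The other dependency links word 1 to a gap after word 15.)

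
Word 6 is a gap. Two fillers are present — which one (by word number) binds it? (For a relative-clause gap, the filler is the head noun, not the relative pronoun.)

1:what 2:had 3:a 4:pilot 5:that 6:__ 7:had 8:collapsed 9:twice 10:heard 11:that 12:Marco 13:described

The marked gap is inside the relative clause, the subject of "collapsed".
Its filler is the head noun "pilot" (via "that"), at word 4.
(The other dependency links word 1 to a gap after word 13.)

4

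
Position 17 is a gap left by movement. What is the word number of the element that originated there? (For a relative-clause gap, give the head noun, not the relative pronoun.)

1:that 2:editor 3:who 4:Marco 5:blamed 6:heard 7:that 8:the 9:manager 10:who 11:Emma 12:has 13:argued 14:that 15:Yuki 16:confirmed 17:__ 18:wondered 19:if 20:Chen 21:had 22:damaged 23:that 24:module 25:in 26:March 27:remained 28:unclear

9

The gap at 17 is the subject of "wondered", inside a relative clause.
The relative pronoun is "who" (word 10); it is bound by the head noun immediately before it.
Its filler is the head noun "manager", at word 9.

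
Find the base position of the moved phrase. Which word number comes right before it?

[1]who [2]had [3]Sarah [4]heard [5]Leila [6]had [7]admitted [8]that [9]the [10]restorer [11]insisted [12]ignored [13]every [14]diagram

The displaced element is "who" (word 1).
It is linked across 3 clause boundaries (Ø → that → Ø).
It functions as the subject of "ignored", so the gap sits immediately after word 11 ("insisted").
Base order: Sarah had heard Leila had admitted that the restorer insisted who ignored every diagram.

11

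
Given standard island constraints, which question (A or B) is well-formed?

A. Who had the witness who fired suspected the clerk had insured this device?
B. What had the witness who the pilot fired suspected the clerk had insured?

B

In A, the wh-phrase is extracted from inside a complex-NP island (relative clause) (introduced by "who"), which blocks movement.
In B, the extraction path crosses only that-complement boundaries, which are transparent.
So B is grammatical.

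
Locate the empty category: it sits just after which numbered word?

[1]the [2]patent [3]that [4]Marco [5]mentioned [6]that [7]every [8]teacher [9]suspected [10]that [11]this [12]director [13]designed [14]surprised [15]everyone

13

The displaced element is "the patent" (word 2).
It is linked across 2 clause boundaries (that → that).
It functions as the direct object of "designed", so the gap sits immediately after word 13 ("designed").
Base order: Marco mentioned that every teacher suspected that this director designed the patent.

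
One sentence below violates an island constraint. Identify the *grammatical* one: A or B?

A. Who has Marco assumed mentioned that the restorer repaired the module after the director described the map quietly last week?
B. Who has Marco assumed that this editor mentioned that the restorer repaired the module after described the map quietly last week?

In B, the wh-phrase is extracted from inside an adjunct island (introduced by "after"), which blocks movement.
In A, the extraction path crosses only that-complement boundaries, which are transparent.
So A is grammatical.

A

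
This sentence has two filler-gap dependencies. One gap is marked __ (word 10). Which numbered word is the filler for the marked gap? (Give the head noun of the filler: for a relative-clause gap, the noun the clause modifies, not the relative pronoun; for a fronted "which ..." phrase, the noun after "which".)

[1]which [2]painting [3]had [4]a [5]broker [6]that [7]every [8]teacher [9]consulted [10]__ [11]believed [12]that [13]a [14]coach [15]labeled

The marked gap is inside the relative clause, the direct object of "consulted".
Its filler is the head noun "broker" (via "that"), at word 5.
(The other dependency links word 2 to a gap after word 15.)

5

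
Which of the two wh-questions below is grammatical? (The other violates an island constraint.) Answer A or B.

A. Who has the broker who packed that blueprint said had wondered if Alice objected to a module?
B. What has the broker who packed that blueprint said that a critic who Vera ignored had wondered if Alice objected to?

A

In B, the wh-phrase is extracted from inside a wh-island (introduced by "if"), which blocks movement.
In A, the extraction path crosses only that-complement boundaries, which are transparent.
So A is grammatical.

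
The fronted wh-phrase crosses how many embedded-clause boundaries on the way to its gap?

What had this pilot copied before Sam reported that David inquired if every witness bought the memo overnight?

0

"what" originates inside the matrix clause — no clause boundary is crossed.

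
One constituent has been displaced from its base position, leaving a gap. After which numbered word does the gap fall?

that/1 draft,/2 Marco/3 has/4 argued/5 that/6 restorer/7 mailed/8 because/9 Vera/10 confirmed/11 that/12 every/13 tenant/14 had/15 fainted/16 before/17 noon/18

8

The displaced element is "that draft" (word 2).
It is linked across 1 clause boundary (Ø).
It functions as the direct object of "mailed", so the gap sits immediately after word 8 ("mailed").
Base order: Marco has argued that restorer mailed that draft because Vera confirmed that every tenant had fainted before noon.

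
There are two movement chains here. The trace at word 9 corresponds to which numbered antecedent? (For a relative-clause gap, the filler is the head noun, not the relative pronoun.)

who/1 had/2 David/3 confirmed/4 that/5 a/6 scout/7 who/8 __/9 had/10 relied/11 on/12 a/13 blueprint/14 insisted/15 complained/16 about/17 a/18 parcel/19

7

The marked gap is inside the relative clause, the subject of "relied".
Its filler is the head noun "scout" (via "who"), at word 7.
(The other dependency links word 1 to a gap after word 15.)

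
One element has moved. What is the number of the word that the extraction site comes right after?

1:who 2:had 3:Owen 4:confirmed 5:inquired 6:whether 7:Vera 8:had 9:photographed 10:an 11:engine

The displaced element is "who" (word 1).
It is linked across 1 clause boundary (Ø).
It functions as the subject of "inquired", so the gap sits immediately after word 4 ("confirmed").
Base order: Owen had confirmed who inquired whether Vera had photographed an engine.

4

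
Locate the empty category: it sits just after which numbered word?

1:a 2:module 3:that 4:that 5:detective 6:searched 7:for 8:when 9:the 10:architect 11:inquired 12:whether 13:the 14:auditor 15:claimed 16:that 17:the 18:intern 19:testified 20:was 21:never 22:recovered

The displaced element is "a module" (word 2).
It functions as the object of the preposition "for" of "searched", so the gap sits immediately after word 7 ("for").
Base order: That detective searched for a module when the architect inquired whether the auditor claimed that the intern testified.

7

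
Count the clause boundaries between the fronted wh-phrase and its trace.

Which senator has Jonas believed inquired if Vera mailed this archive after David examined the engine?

1

"which senator" is extracted from the subject of "inquired".
Boundaries crossed, outermost first: [Ø] — 1 in total.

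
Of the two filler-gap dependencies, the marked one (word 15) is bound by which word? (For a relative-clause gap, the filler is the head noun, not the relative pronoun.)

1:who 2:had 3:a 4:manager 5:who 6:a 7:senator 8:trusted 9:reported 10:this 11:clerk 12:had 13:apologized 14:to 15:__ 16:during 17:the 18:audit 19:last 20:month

1

The marked gap is the object of the preposition "to" of "apologized".
Its filler is the fronted wh-phrase "who", at word 1.
(The other dependency links word 4 to a gap after word 8.)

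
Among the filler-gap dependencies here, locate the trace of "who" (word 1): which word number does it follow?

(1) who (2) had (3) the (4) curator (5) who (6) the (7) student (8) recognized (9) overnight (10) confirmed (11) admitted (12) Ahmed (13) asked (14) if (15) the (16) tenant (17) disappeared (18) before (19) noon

The displaced element is "who" (word 1).
It is linked across 1 clause boundary (Ø).
It functions as the subject of "admitted", so the gap sits immediately after word 10 ("confirmed").
Base order: The curator who the student recognized overnight had confirmed that who admitted Ahmed asked if the tenant disappeared before noon.

10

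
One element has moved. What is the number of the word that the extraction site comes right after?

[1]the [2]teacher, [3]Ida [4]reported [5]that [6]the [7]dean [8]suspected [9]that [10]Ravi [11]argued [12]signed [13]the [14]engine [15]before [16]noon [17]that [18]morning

11

The displaced element is "the teacher" (word 2).
It is linked across 3 clause boundaries (that → that → Ø).
It functions as the subject of "signed", so the gap sits immediately after word 11 ("argued").
Base order: Ida reported that the dean suspected that Ravi argued that the teacher signed the engine before noon that morning.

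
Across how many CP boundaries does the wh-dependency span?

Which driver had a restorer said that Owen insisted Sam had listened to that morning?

2

"which driver" is extracted from the PP object of "listened".
Boundaries crossed, outermost first: [that], [Ø] — 2 in total.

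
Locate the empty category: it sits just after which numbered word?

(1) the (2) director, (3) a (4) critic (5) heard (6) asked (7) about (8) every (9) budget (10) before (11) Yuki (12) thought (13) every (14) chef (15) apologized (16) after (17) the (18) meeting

5

The displaced element is "the director" (word 2).
It is linked across 1 clause boundary (Ø).
It functions as the subject of "asked", so the gap sits immediately after word 5 ("heard").
Base order: A critic heard that the director asked about every budget before Yuki thought every chef apologized after the meeting.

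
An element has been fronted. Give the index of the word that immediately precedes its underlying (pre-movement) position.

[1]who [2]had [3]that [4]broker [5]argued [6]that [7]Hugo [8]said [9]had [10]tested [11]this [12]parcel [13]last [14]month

The displaced element is "who" (word 1).
It is linked across 2 clause boundaries (that → Ø).
It functions as the subject of "tested", so the gap sits immediately after word 8 ("said").
Base order: That broker had argued that Hugo said who had tested this parcel last month.

8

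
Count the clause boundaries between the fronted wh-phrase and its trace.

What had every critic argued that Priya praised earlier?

1

"what" is extracted from the object of "praised".
Boundaries crossed, outermost first: [that] — 1 in total.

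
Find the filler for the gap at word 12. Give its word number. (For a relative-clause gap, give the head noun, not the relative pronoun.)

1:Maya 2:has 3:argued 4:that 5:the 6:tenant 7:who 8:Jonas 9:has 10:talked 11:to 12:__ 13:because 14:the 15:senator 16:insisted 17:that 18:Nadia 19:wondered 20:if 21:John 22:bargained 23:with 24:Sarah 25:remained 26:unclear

6

The gap at 12 is the prepositional object of "talked", inside a relative clause.
The relative pronoun is "who" (word 7); it is bound by the head noun immediately before it.
Its filler is the head noun "tenant", at word 6.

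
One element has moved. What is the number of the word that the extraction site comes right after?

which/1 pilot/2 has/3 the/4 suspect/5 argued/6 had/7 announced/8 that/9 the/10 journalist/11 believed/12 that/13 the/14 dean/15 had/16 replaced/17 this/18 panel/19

The displaced element is "which pilot" (word 2).
It is linked across 1 clause boundary (Ø).
It functions as the subject of "announced", so the gap sits immediately after word 6 ("argued").
Base order: The suspect has argued that which pilot had announced that the journalist believed that the dean had replaced this panel.

6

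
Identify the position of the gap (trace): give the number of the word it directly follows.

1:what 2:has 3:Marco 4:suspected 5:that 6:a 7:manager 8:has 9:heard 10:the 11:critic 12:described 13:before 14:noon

The displaced element is "what" (word 1).
It is linked across 2 clause boundaries (that → Ø).
It functions as the direct object of "described", so the gap sits immediately after word 12 ("described").
Base order: Marco has suspected that a manager has heard the critic described what before noon.

12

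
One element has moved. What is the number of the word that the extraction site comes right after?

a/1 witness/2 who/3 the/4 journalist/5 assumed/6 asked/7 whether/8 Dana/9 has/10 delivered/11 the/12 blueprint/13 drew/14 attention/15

6

The displaced element is "a witness" (word 2).
It is linked across 1 clause boundary (Ø).
It functions as the subject of "asked", so the gap sits immediately after word 6 ("assumed").
Base order: The journalist assumed a witness asked whether Dana has delivered the blueprint.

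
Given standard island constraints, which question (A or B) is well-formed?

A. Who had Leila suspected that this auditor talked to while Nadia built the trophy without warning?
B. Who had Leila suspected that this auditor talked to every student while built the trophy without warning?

In B, the wh-phrase is extracted from inside an adjunct island (introduced by "while"), which blocks movement.
In A, the extraction path crosses only that-complement boundaries, which are transparent.
So A is grammatical.

A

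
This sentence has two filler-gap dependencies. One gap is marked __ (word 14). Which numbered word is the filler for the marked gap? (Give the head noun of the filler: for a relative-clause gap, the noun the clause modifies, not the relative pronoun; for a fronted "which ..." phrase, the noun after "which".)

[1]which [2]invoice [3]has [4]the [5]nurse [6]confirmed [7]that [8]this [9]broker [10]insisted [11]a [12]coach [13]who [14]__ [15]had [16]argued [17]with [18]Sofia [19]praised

12

The marked gap is inside the relative clause, the subject of "argued".
Its filler is the head noun "coach" (via "who"), at word 12.
(The other dependency links word 2 to a gap after word 19.)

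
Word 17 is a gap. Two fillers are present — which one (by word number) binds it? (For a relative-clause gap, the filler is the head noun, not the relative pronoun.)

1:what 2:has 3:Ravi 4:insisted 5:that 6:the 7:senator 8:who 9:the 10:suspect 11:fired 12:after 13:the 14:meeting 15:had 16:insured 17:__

1

The marked gap is the direct object of "insured".
Its filler is the fronted wh-phrase "what", at word 1.
(The other dependency links word 7 to a gap after word 11.)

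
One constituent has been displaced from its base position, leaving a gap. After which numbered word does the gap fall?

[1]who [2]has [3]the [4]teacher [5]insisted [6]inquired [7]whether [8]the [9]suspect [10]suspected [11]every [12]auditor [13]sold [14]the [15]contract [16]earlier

The displaced element is "who" (word 1).
It is linked across 1 clause boundary (Ø).
It functions as the subject of "inquired", so the gap sits immediately after word 5 ("insisted").
Base order: The teacher has insisted that who inquired whether the suspect suspected every auditor sold the contract earlier.

5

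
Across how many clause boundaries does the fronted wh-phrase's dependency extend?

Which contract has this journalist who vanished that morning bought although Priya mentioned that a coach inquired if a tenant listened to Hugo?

0

"which contract" originates inside the matrix clause — no clause boundary is crossed.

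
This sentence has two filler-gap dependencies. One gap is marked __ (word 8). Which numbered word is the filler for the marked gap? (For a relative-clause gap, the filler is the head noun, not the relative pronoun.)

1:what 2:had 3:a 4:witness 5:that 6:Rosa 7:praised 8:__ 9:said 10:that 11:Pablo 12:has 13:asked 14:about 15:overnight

4

The marked gap is inside the relative clause, the direct object of "praised".
Its filler is the head noun "witness" (via "that"), at word 4.
(The other dependency links word 1 to a gap after word 14.)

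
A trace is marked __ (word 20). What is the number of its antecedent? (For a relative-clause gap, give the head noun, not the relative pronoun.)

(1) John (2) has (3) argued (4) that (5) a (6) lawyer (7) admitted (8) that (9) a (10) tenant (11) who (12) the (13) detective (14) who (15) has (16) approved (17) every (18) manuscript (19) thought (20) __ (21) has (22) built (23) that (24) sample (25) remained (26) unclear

The gap at 20 is the subject of "built", inside a relative clause.
The relative pronoun is "who" (word 11); it is bound by the head noun immediately before it.
Its filler is the head noun "tenant", at word 10.

10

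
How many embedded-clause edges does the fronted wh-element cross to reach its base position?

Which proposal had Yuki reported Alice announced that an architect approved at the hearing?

2

"which proposal" is extracted from the object of "approved".
Boundaries crossed, outermost first: [Ø], [that] — 2 in total.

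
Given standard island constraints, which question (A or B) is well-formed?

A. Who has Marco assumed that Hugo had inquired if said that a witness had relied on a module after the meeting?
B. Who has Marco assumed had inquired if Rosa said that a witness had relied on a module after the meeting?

In A, the wh-phrase is extracted from inside a wh-island (introduced by "if"), which blocks movement.
In B, the extraction path crosses only that-complement boundaries, which are transparent.
So B is grammatical.

B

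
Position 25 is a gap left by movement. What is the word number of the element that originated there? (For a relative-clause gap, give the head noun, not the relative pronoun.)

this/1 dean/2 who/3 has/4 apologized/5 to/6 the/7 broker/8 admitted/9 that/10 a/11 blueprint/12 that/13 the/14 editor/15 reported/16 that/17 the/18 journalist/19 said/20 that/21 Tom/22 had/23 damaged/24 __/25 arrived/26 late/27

The gap at 25 is the object of "damaged", inside a relative clause.
The relative pronoun is "that" (word 13); it is bound by the head noun immediately before it.
Its filler is the head noun "blueprint", at word 12.

12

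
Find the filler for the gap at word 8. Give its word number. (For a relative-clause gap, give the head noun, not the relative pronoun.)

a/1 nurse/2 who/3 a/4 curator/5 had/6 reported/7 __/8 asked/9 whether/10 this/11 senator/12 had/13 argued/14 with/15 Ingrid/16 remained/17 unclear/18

The gap at 8 is the subject of "asked", inside a relative clause.
The relative pronoun is "who" (word 3); it is bound by the head noun immediately before it.
Its filler is the head noun "nurse", at word 2.

2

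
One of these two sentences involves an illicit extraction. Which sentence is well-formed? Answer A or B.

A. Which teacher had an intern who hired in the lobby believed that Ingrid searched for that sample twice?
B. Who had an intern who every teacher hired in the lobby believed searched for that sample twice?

In A, the wh-phrase is extracted from inside a complex-NP island (relative clause) (introduced by "who"), which blocks movement.
In B, the extraction path crosses only that-complement boundaries, which are transparent.
So B is grammatical.

B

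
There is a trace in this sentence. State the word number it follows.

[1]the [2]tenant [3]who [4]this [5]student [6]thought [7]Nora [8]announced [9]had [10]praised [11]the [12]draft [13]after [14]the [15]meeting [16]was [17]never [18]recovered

The displaced element is "the tenant" (word 2).
It is linked across 2 clause boundaries (Ø → Ø).
It functions as the subject of "praised", so the gap sits immediately after word 8 ("announced").
Base order: This student thought Nora announced that the tenant had praised the draft after the meeting.

8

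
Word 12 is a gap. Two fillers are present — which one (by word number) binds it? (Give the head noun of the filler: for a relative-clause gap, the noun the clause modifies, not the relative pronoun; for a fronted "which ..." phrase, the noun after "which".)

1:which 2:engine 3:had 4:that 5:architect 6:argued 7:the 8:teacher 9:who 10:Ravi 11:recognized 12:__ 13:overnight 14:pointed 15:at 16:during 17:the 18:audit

The marked gap is inside the relative clause, the direct object of "recognized".
Its filler is the head noun "teacher" (via "who"), at word 8.
(The other dependency links word 2 to a gap after word 15.)

8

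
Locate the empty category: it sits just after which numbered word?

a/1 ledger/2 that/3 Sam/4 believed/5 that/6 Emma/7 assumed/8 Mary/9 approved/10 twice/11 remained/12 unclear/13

The displaced element is "a ledger" (word 2).
It is linked across 2 clause boundaries (that → Ø).
It functions as the direct object of "approved", so the gap sits immediately after word 10 ("approved").
Base order: Sam believed that Emma assumed Mary approved a ledger twice.

10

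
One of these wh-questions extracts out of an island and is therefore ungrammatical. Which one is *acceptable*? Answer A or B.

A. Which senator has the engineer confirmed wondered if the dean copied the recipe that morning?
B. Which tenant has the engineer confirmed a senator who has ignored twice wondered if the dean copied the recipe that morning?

In B, the wh-phrase is extracted from inside a complex-NP island (relative clause) (introduced by "who"), which blocks movement.
In A, the extraction path crosses only that-complement boundaries, which are transparent.
So A is grammatical.

A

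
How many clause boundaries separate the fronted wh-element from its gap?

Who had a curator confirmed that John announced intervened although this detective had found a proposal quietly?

2

"who" is extracted from the subject of "intervened".
Boundaries crossed, outermost first: [that], [Ø] — 2 in total.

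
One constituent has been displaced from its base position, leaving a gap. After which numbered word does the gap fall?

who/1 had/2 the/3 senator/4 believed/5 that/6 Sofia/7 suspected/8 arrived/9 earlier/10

8

The displaced element is "who" (word 1).
It is linked across 2 clause boundaries (that → Ø).
It functions as the subject of "arrived", so the gap sits immediately after word 8 ("suspected").
Base order: The senator had believed that Sofia suspected that who arrived earlier.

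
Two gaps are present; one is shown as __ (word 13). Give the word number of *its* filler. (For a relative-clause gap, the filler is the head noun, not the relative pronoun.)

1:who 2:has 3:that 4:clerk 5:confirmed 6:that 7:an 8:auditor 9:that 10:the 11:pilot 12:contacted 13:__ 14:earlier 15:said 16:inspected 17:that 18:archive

The marked gap is inside the relative clause, the direct object of "contacted".
Its filler is the head noun "auditor" (via "that"), at word 8.
(The other dependency links word 1 to a gap after word 15.)

8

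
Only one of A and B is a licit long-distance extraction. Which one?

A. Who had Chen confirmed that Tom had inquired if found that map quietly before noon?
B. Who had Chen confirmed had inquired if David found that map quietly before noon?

B

In A, the wh-phrase is extracted from inside a wh-island (introduced by "if"), which blocks movement.
In B, the extraction path crosses only that-complement boundaries, which are transparent.
So B is grammatical.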